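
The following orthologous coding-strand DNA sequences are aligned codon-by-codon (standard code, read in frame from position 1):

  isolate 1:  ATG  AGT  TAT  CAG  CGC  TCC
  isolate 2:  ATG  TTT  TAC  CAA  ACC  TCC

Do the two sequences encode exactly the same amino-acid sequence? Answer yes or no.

Codon 1: ATG Met / ATG Met — identical.
Codon 2: AGT Ser / TTT Phe — nonsynonymous.
Codon 3: TAT Tyr / TAC Tyr — synonymous.
Codon 4: CAG Gln / CAA Gln — synonymous.
Codon 5: CGC Arg / ACC Thr — nonsynonymous.
Codon 6: TCC Ser / TCC Ser — identical.
Nonsynonymous differences: 2 → different protein.

no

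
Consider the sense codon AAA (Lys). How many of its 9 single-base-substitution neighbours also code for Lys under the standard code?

1

Position 1: none → 0 synonymous.
Position 2: none → 0 synonymous.
Position 3: AAG → 1 synonymous.
Total: 0 + 0 + 1 = 1.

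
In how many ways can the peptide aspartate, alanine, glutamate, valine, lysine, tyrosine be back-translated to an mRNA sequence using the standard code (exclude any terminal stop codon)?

Asp: 2 codons.
Ala: 4 codons.
Glu: 2 codons.
Val: 4 codons.
Lys: 2 codons.
Tyr: 2 codons.
2 × 4 × 2 × 4 × 2 × 2 = 256.

256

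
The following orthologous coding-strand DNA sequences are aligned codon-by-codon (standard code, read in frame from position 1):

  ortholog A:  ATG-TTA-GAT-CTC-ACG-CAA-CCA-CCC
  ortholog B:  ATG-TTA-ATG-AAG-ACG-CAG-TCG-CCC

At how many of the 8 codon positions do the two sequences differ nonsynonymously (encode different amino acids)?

Codon 1: ATG Met / ATG Met — identical.
Codon 2: TTA Leu / TTA Leu — identical.
Codon 3: GAT Asp / ATG Met — nonsynonymous.
Codon 4: CTC Leu / AAG Lys — nonsynonymous.
Codon 5: ACG Thr / ACG Thr — identical.
Codon 6: CAA Gln / CAG Gln — synonymous.
Codon 7: CCA Pro / TCG Ser — nonsynonymous.
Codon 8: CCC Pro / CCC Pro — identical.
Nonsynonymous differences: 3.

3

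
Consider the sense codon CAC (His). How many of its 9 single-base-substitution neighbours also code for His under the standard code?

1

Position 1: none → 0 synonymous.
Position 2: none → 0 synonymous.
Position 3: CAU → 1 synonymous.
Total: 0 + 0 + 1 = 1.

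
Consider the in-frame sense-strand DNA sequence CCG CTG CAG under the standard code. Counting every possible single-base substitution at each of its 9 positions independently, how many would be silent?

Codon 1 (CCG, Pro): 3 synonymous substitutions.
Codon 2 (CTG, Leu): 4 synonymous substitutions.
Codon 3 (CAG, Gln): 1 synonymous substitution.
Total: 3 + 4 + 1 = 8.

8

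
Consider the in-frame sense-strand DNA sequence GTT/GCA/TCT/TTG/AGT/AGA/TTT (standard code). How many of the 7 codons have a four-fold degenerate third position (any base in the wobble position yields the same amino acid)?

3

Codon 1 GTT (Val): third position 4-fold.
Codon 2 GCA (Ala): third position 4-fold.
Codon 3 TCT (Ser): third position 4-fold.
Codon 4 TTG (Leu): third position 2-fold.
Codon 5 AGT (Ser): third position 2-fold.
Codon 6 AGA (Arg): third position 2-fold.
Codon 7 TTT (Phe): third position 2-fold.
Four-fold degenerate third positions: 3.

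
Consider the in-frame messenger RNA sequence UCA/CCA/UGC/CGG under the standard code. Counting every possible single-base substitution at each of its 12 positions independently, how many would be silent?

11

Codon 1 (UCA, Ser): 3 synonymous substitutions.
Codon 2 (CCA, Pro): 3 synonymous substitutions.
Codon 3 (UGC, Cys): 1 synonymous substitution.
Codon 4 (CGG, Arg): 4 synonymous substitutions.
Total: 3 + 3 + 1 + 4 = 11.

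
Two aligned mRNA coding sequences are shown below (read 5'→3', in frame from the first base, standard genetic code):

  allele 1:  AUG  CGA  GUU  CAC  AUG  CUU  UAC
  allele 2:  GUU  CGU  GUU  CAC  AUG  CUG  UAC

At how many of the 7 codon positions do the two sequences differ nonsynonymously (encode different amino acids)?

Codon 1: AUG Met / GUU Val — nonsynonymous.
Codon 2: CGA Arg / CGU Arg — synonymous.
Codon 3: GUU Val / GUU Val — identical.
Codon 4: CAC His / CAC His — identical.
Codon 5: AUG Met / AUG Met — identical.
Codon 6: CUU Leu / CUG Leu — synonymous.
Codon 7: UAC Tyr / UAC Tyr — identical.
Nonsynonymous differences: 1.

1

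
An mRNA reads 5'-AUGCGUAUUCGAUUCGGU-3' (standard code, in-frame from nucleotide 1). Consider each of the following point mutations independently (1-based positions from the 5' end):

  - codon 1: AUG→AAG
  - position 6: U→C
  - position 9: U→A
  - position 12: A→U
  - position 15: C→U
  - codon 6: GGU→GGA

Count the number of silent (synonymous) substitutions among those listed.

Codon 1: AUG (Met) → AAG (Lys) — missense.
Codon 2: CGU (Arg) → CGC (Arg) — synonymous.
Codon 3: AUU (Ile) → AUA (Ile) — synonymous.
Codon 4: CGA (Arg) → CGU (Arg) — synonymous.
Codon 5: UUC (Phe) → UUU (Phe) — synonymous.
Codon 6: GGU (Gly) → GGA (Gly) — synonymous.
Synonymous: 5 of 6.

5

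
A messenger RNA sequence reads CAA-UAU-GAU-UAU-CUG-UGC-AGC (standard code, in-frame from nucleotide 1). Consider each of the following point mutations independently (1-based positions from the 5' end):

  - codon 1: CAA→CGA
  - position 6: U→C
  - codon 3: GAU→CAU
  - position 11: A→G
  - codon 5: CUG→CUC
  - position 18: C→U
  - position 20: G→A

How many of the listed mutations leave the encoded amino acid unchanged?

Codon 1: CAA (Gln) → CGA (Arg) — missense.
Codon 2: UAU (Tyr) → UAC (Tyr) — synonymous.
Codon 3: GAU (Asp) → CAU (His) — missense.
Codon 4: UAU (Tyr) → UGU (Cys) — missense.
Codon 5: CUG (Leu) → CUC (Leu) — synonymous.
Codon 6: UGC (Cys) → UGU (Cys) — synonymous.
Codon 7: AGC (Ser) → AAC (Asn) — missense.
Synonymous: 3 of 7.

3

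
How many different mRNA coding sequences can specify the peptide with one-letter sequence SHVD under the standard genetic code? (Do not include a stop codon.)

96

Ser: 6 codons.
His: 2 codons.
Val: 4 codons.
Asp: 2 codons.
6 × 2 × 4 × 2 = 96.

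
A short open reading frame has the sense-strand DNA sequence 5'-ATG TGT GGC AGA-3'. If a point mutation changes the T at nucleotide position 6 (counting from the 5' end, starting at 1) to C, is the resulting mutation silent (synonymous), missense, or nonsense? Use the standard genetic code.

Position 6 falls in codon 2: TGT → Cys.
After the substitution the codon is TGC → Cys.
Both encode Cys, so the change is synonymous.

silent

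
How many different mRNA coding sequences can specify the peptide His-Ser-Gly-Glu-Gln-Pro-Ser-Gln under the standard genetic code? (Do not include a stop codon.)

9216

His: 2 codons.
Ser: 6 codons.
Gly: 4 codons.
Glu: 2 codons.
Gln: 2 codons.
Pro: 4 codons.
Ser: 6 codons.
Gln: 2 codons.
2 × 6 × 4 × 2 × 2 × 4 × 6 × 2 = 9216.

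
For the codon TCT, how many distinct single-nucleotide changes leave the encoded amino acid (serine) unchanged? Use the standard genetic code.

Position 1: none → 0 synonymous.
Position 2: none → 0 synonymous.
Position 3: TCC, TCA, TCG → 3 synonymous.
Total: 0 + 0 + 3 = 3.

3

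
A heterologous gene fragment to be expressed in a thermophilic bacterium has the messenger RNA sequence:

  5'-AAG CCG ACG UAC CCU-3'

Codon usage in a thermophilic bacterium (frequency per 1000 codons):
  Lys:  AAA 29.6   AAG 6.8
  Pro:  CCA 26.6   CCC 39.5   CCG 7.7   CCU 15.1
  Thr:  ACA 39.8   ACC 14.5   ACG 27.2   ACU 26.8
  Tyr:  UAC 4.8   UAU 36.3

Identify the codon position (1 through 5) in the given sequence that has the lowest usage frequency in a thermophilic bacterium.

Codon 1 AAG (Lys): 6.8 per 1000.
Codon 2 CCG (Pro): 7.7 per 1000.
Codon 3 ACG (Thr): 27.2 per 1000.
Codon 4 UAC (Tyr): 4.8 per 1000.
Codon 5 CCU (Pro): 15.1 per 1000.
Lowest frequency is 4.8 at codon 4.

4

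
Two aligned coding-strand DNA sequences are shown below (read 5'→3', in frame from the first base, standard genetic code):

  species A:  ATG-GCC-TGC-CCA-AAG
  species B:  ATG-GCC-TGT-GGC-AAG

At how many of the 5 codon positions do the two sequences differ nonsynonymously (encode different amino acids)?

Codon 1: ATG Met / ATG Met — identical.
Codon 2: GCC Ala / GCC Ala — identical.
Codon 3: TGC Cys / TGT Cys — synonymous.
Codon 4: CCA Pro / GGC Gly — nonsynonymous.
Codon 5: AAG Lys / AAG Lys — identical.
Nonsynonymous differences: 1.

1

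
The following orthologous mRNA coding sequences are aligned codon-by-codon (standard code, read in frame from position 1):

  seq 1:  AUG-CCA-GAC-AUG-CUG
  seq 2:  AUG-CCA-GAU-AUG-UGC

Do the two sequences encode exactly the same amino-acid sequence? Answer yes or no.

Codon 1: AUG Met / AUG Met — identical.
Codon 2: CCA Pro / CCA Pro — identical.
Codon 3: GAC Asp / GAU Asp — synonymous.
Codon 4: AUG Met / AUG Met — identical.
Codon 5: CUG Leu / UGC Cys — nonsynonymous.
Nonsynonymous differences: 1 → different protein.

no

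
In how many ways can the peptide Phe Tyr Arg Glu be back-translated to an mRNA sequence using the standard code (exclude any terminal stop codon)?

48

Phe: 2 codons.
Tyr: 2 codons.
Arg: 6 codons.
Glu: 2 codons.
2 × 2 × 6 × 2 = 48.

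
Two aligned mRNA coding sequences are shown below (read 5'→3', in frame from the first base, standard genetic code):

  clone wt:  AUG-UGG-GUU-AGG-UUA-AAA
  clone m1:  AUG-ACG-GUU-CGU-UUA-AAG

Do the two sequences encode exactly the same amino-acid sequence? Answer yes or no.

Codon 1: AUG Met / AUG Met — identical.
Codon 2: UGG Trp / ACG Thr — nonsynonymous.
Codon 3: GUU Val / GUU Val — identical.
Codon 4: AGG Arg / CGU Arg — synonymous.
Codon 5: UUA Leu / UUA Leu — identical.
Codon 6: AAA Lys / AAG Lys — synonymous.
Nonsynonymous differences: 1 → different protein.

no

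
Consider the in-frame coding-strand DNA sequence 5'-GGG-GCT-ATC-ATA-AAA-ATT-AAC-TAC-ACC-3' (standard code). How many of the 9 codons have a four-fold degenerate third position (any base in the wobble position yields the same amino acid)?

3

Codon 1 GGG (Gly): third position 4-fold.
Codon 2 GCT (Ala): third position 4-fold.
Codon 3 ATC (Ile): third position 3-fold.
Codon 4 ATA (Ile): third position 3-fold.
Codon 5 AAA (Lys): third position 2-fold.
Codon 6 ATT (Ile): third position 3-fold.
Codon 7 AAC (Asn): third position 2-fold.
Codon 8 TAC (Tyr): third position 2-fold.
Codon 9 ACC (Thr): third position 4-fold.
Four-fold degenerate third positions: 3.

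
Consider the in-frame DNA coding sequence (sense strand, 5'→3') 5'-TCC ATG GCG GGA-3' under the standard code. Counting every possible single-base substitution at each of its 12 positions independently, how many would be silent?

Codon 1 (TCC, Ser): 3 synonymous substitutions.
Codon 2 (ATG, Met): 0 synonymous substitutions.
Codon 3 (GCG, Ala): 3 synonymous substitutions.
Codon 4 (GGA, Gly): 3 synonymous substitutions.
Total: 3 + 0 + 3 + 3 = 9.

9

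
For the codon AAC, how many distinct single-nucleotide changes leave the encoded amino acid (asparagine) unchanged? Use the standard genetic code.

Position 1: none → 0 synonymous.
Position 2: none → 0 synonymous.
Position 3: AAU → 1 synonymous.
Total: 0 + 0 + 1 = 1.

1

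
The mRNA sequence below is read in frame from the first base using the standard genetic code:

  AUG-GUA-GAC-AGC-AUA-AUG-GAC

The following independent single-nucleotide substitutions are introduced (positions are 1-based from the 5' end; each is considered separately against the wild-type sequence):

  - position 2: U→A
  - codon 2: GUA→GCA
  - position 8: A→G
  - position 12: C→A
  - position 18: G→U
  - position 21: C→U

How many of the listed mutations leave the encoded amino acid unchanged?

Codon 1: AUG (Met) → AAG (Lys) — missense.
Codon 2: GUA (Val) → GCA (Ala) — missense.
Codon 3: GAC (Asp) → GGC (Gly) — missense.
Codon 4: AGC (Ser) → AGA (Arg) — missense.
Codon 6: AUG (Met) → AUU (Ile) — missense.
Codon 7: GAC (Asp) → GAU (Asp) — synonymous.
Synonymous: 1 of 6.

1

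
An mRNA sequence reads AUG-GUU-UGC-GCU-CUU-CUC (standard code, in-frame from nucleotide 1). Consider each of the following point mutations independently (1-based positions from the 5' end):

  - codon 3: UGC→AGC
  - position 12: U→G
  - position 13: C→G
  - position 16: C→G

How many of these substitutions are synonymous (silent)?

1

Codon 3: UGC (Cys) → AGC (Ser) — missense.
Codon 4: GCU (Ala) → GCG (Ala) — synonymous.
Codon 5: CUU (Leu) → GUU (Val) — missense.
Codon 6: CUC (Leu) → GUC (Val) — missense.
Synonymous: 1 of 4.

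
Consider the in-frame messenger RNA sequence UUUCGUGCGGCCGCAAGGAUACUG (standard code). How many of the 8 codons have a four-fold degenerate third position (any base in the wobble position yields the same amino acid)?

5

Codon 1 UUU (Phe): third position 2-fold.
Codon 2 CGU (Arg): third position 4-fold.
Codon 3 GCG (Ala): third position 4-fold.
Codon 4 GCC (Ala): third position 4-fold.
Codon 5 GCA (Ala): third position 4-fold.
Codon 6 AGG (Arg): third position 2-fold.
Codon 7 AUA (Ile): third position 3-fold.
Codon 8 CUG (Leu): third position 4-fold.
Four-fold degenerate third positions: 5.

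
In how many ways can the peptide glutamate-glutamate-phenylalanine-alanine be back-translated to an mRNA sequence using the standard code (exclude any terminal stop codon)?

Glu: 2 codons.
Glu: 2 codons.
Phe: 2 codons.
Ala: 4 codons.
2 × 2 × 2 × 4 = 32.

32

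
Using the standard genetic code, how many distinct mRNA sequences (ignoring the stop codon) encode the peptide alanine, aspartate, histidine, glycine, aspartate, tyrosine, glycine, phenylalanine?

2048

Ala: 4 codons.
Asp: 2 codons.
His: 2 codons.
Gly: 4 codons.
Asp: 2 codons.
Tyr: 2 codons.
Gly: 4 codons.
Phe: 2 codons.
4 × 2 × 2 × 4 × 2 × 2 × 4 × 2 = 2048.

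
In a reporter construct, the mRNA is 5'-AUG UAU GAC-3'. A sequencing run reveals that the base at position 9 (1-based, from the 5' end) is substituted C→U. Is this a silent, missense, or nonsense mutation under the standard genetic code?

silent

Position 9 falls in codon 3: GAC → Asp.
After the substitution the codon is GAU → Asp.
Both encode Asp, so the change is synonymous.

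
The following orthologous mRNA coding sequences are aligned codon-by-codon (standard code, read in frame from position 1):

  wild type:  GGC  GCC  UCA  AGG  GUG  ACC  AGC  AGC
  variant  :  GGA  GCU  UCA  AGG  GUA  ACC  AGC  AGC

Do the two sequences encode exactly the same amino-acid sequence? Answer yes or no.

yes

Codon 1: GGC Gly / GGA Gly — synonymous.
Codon 2: GCC Ala / GCU Ala — synonymous.
Codon 3: UCA Ser / UCA Ser — identical.
Codon 4: AGG Arg / AGG Arg — identical.
Codon 5: GUG Val / GUA Val — synonymous.
Codon 6: ACC Thr / ACC Thr — identical.
Codon 7: AGC Ser / AGC Ser — identical.
Codon 8: AGC Ser / AGC Ser — identical.
Nonsynonymous differences: 0 → same protein.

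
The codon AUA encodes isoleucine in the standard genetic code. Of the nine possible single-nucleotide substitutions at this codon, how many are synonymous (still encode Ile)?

Position 1: none → 0 synonymous.
Position 2: none → 0 synonymous.
Position 3: AUU, AUC → 2 synonymous.
Total: 0 + 0 + 2 = 2.

2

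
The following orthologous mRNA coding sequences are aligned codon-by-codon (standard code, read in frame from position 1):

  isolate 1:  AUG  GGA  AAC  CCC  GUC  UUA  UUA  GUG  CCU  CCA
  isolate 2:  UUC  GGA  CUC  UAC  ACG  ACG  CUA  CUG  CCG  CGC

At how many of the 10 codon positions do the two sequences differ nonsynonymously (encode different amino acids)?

7

Codon 1: AUG Met / UUC Phe — nonsynonymous.
Codon 2: GGA Gly / GGA Gly — identical.
Codon 3: AAC Asn / CUC Leu — nonsynonymous.
Codon 4: CCC Pro / UAC Tyr — nonsynonymous.
Codon 5: GUC Val / ACG Thr — nonsynonymous.
Codon 6: UUA Leu / ACG Thr — nonsynonymous.
Codon 7: UUA Leu / CUA Leu — synonymous.
Codon 8: GUG Val / CUG Leu — nonsynonymous.
Codon 9: CCU Pro / CCG Pro — synonymous.
Codon 10: CCA Pro / CGC Arg — nonsynonymous.
Nonsynonymous differences: 7.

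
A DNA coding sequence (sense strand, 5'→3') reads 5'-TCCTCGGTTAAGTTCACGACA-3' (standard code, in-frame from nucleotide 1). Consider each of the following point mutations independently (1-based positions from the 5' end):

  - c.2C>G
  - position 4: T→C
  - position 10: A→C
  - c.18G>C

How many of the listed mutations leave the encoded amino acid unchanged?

Codon 1: TCC (Ser) → TGC (Cys) — missense.
Codon 2: TCG (Ser) → CCG (Pro) — missense.
Codon 4: AAG (Lys) → CAG (Gln) — missense.
Codon 6: ACG (Thr) → ACC (Thr) — synonymous.
Synonymous: 1 of 4.

1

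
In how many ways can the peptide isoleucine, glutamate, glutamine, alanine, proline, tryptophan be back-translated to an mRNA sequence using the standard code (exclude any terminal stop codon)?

Ile: 3 codons.
Glu: 2 codons.
Gln: 2 codons.
Ala: 4 codons.
Pro: 4 codons.
Trp: 1 codon.
3 × 2 × 2 × 4 × 4 × 1 = 192.

192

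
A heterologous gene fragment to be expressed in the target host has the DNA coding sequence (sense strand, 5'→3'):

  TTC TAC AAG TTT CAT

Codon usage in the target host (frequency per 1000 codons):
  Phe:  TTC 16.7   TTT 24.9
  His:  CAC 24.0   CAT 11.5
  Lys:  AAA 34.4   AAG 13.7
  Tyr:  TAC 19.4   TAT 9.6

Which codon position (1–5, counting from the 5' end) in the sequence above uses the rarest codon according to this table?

Codon 1 TTC (Phe): 16.7 per 1000.
Codon 2 TAC (Tyr): 19.4 per 1000.
Codon 3 AAG (Lys): 13.7 per 1000.
Codon 4 TTT (Phe): 24.9 per 1000.
Codon 5 CAT (His): 11.5 per 1000.
Lowest frequency is 11.5 at codon 5.

5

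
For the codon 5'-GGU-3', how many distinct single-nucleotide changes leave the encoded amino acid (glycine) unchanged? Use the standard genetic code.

3

Position 1: none → 0 synonymous.
Position 2: none → 0 synonymous.
Position 3: GGC, GGA, GGG → 3 synonymous.
Total: 0 + 0 + 3 = 3.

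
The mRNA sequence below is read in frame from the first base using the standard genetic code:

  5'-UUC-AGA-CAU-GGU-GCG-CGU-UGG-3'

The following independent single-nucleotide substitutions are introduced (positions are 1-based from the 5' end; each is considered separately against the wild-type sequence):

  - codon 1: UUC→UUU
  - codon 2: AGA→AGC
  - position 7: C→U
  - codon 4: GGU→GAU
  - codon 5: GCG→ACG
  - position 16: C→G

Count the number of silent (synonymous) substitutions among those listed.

1

Codon 1: UUC (Phe) → UUU (Phe) — synonymous.
Codon 2: AGA (Arg) → AGC (Ser) — missense.
Codon 3: CAU (His) → UAU (Tyr) — missense.
Codon 4: GGU (Gly) → GAU (Asp) — missense.
Codon 5: GCG (Ala) → ACG (Thr) — missense.
Codon 6: CGU (Arg) → GGU (Gly) — missense.
Synonymous: 1 of 6.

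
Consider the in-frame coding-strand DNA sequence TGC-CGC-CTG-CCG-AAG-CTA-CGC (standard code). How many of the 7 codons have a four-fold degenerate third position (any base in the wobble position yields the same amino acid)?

Codon 1 TGC (Cys): third position 2-fold.
Codon 2 CGC (Arg): third position 4-fold.
Codon 3 CTG (Leu): third position 4-fold.
Codon 4 CCG (Pro): third position 4-fold.
Codon 5 AAG (Lys): third position 2-fold.
Codon 6 CTA (Leu): third position 4-fold.
Codon 7 CGC (Arg): third position 4-fold.
Four-fold degenerate third positions: 5.

5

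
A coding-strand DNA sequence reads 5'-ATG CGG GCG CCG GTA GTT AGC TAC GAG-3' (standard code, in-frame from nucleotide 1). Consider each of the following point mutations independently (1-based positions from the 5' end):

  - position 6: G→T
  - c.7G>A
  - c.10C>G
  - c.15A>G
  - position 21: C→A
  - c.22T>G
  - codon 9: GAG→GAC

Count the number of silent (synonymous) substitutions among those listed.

2

Codon 2: CGG (Arg) → CGT (Arg) — synonymous.
Codon 3: GCG (Ala) → ACG (Thr) — missense.
Codon 4: CCG (Pro) → GCG (Ala) — missense.
Codon 5: GTA (Val) → GTG (Val) — synonymous.
Codon 7: AGC (Ser) → AGA (Arg) — missense.
Codon 8: TAC (Tyr) → GAC (Asp) — missense.
Codon 9: GAG (Glu) → GAC (Asp) — missense.
Synonymous: 2 of 7.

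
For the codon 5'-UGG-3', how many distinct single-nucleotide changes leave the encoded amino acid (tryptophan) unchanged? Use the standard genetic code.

0

Position 1: none → 0 synonymous.
Position 2: none → 0 synonymous.
Position 3: none → 0 synonymous.
Total: 0 + 0 + 0 = 0.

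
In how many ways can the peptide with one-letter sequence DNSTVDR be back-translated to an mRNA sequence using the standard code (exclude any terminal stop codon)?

4608

Asp: 2 codons.
Asn: 2 codons.
Ser: 6 codons.
Thr: 4 codons.
Val: 4 codons.
Asp: 2 codons.
Arg: 6 codons.
2 × 2 × 6 × 4 × 4 × 2 × 6 = 4608.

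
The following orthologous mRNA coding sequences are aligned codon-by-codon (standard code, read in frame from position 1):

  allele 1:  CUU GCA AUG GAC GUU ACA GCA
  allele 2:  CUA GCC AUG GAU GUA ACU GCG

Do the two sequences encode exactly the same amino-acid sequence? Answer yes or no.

Codon 1: CUU Leu / CUA Leu — synonymous.
Codon 2: GCA Ala / GCC Ala — synonymous.
Codon 3: AUG Met / AUG Met — identical.
Codon 4: GAC Asp / GAU Asp — synonymous.
Codon 5: GUU Val / GUA Val — synonymous.
Codon 6: ACA Thr / ACU Thr — synonymous.
Codon 7: GCA Ala / GCG Ala — synonymous.
Nonsynonymous differences: 0 → same protein.

yes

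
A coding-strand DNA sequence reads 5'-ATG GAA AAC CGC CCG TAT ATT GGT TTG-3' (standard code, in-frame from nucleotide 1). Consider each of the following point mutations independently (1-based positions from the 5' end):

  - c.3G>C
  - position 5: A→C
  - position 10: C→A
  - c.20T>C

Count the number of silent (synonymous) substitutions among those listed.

0

Codon 1: ATG (Met) → ATC (Ile) — missense.
Codon 2: GAA (Glu) → GCA (Ala) — missense.
Codon 4: CGC (Arg) → AGC (Ser) — missense.
Codon 7: ATT (Ile) → ACT (Thr) — missense.
Synonymous: 0 of 4.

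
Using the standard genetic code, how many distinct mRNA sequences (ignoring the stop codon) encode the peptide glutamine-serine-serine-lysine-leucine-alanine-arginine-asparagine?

41472

Gln: 2 codons.
Ser: 6 codons.
Ser: 6 codons.
Lys: 2 codons.
Leu: 6 codons.
Ala: 4 codons.
Arg: 6 codons.
Asn: 2 codons.
2 × 6 × 6 × 2 × 6 × 4 × 6 × 2 = 41472.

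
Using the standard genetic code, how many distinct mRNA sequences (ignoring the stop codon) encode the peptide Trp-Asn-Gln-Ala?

16

Trp: 1 codon.
Asn: 2 codons.
Gln: 2 codons.
Ala: 4 codons.
1 × 2 × 2 × 4 = 16.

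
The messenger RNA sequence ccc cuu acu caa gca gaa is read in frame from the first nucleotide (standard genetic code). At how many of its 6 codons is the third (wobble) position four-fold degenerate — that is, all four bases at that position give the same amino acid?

Codon 1 CCC (Pro): third position 4-fold.
Codon 2 CUU (Leu): third position 4-fold.
Codon 3 ACU (Thr): third position 4-fold.
Codon 4 CAA (Gln): third position 2-fold.
Codon 5 GCA (Ala): third position 4-fold.
Codon 6 GAA (Glu): third position 2-fold.
Four-fold degenerate third positions: 4.

4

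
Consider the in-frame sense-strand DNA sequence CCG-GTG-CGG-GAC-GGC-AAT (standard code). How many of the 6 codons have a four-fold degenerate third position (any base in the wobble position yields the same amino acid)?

Codon 1 CCG (Pro): third position 4-fold.
Codon 2 GTG (Val): third position 4-fold.
Codon 3 CGG (Arg): third position 4-fold.
Codon 4 GAC (Asp): third position 2-fold.
Codon 5 GGC (Gly): third position 4-fold.
Codon 6 AAT (Asn): third position 2-fold.
Four-fold degenerate third positions: 4.

4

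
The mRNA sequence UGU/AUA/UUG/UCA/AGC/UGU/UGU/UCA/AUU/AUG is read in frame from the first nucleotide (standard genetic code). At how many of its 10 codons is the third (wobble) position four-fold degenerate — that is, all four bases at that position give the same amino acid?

2

Codon 1 UGU (Cys): third position 2-fold.
Codon 2 AUA (Ile): third position 3-fold.
Codon 3 UUG (Leu): third position 2-fold.
Codon 4 UCA (Ser): third position 4-fold.
Codon 5 AGC (Ser): third position 2-fold.
Codon 6 UGU (Cys): third position 2-fold.
Codon 7 UGU (Cys): third position 2-fold.
Codon 8 UCA (Ser): third position 4-fold.
Codon 9 AUU (Ile): third position 3-fold.
Codon 10 AUG (Met): third position 1-fold.
Four-fold degenerate third positions: 2.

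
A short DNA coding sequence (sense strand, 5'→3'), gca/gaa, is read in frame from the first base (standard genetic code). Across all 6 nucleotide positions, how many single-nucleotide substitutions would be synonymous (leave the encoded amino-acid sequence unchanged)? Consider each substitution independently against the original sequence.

4

Codon 1 (GCA, Ala): 3 synonymous substitutions.
Codon 2 (GAA, Glu): 1 synonymous substitution.
Total: 3 + 1 = 4.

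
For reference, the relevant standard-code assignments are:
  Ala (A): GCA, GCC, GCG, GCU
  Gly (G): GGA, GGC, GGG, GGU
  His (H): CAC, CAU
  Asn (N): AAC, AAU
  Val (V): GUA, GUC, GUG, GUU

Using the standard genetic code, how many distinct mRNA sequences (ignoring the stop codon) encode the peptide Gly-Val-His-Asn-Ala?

256

Gly: 4 codons.
Val: 4 codons.
His: 2 codons.
Asn: 2 codons.
Ala: 4 codons.
4 × 4 × 2 × 2 × 4 = 256.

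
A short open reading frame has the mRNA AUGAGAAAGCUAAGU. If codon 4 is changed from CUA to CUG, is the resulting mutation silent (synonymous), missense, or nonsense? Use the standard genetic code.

Position 12 falls in codon 4: CUA → Leu.
After the substitution the codon is CUG → Leu.
Both encode Leu, so the change is synonymous.

silent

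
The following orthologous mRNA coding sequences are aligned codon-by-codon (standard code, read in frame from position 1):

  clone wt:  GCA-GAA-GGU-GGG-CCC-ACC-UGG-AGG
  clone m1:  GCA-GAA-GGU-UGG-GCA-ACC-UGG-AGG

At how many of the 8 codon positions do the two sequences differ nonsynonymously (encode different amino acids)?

Codon 1: GCA Ala / GCA Ala — identical.
Codon 2: GAA Glu / GAA Glu — identical.
Codon 3: GGU Gly / GGU Gly — identical.
Codon 4: GGG Gly / UGG Trp — nonsynonymous.
Codon 5: CCC Pro / GCA Ala — nonsynonymous.
Codon 6: ACC Thr / ACC Thr — identical.
Codon 7: UGG Trp / UGG Trp — identical.
Codon 8: AGG Arg / AGG Arg — identical.
Nonsynonymous differences: 2.

2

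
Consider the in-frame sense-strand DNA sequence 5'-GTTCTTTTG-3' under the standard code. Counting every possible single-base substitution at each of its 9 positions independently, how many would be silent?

Codon 1 (GTT, Val): 3 synonymous substitutions.
Codon 2 (CTT, Leu): 3 synonymous substitutions.
Codon 3 (TTG, Leu): 2 synonymous substitutions.
Total: 3 + 3 + 2 = 8.

8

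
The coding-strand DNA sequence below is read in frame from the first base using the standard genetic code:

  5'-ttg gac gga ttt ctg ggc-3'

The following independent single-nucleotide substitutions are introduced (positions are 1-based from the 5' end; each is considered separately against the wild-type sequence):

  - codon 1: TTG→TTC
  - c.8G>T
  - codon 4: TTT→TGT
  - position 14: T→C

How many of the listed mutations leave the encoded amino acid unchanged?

Codon 1: TTG (Leu) → TTC (Phe) — missense.
Codon 3: GGA (Gly) → GTA (Val) — missense.
Codon 4: TTT (Phe) → TGT (Cys) — missense.
Codon 5: CTG (Leu) → CCG (Pro) — missense.
Synonymous: 0 of 4.

0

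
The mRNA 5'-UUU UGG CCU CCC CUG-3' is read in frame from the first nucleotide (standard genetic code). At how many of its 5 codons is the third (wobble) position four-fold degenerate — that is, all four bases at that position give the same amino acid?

Codon 1 UUU (Phe): third position 2-fold.
Codon 2 UGG (Trp): third position 1-fold.
Codon 3 CCU (Pro): third position 4-fold.
Codon 4 CCC (Pro): third position 4-fold.
Codon 5 CUG (Leu): third position 4-fold.
Four-fold degenerate third positions: 3.

3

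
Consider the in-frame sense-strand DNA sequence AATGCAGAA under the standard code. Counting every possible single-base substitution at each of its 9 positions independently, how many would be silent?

5

Codon 1 (AAT, Asn): 1 synonymous substitution.
Codon 2 (GCA, Ala): 3 synonymous substitutions.
Codon 3 (GAA, Glu): 1 synonymous substitution.
Total: 1 + 3 + 1 = 5.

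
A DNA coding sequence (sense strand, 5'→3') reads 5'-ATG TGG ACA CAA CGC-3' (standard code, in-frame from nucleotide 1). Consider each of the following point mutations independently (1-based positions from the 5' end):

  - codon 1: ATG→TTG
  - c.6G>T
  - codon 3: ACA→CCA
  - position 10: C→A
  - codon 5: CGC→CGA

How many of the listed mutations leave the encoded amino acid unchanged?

1

Codon 1: ATG (Met) → TTG (Leu) — missense.
Codon 2: TGG (Trp) → TGT (Cys) — missense.
Codon 3: ACA (Thr) → CCA (Pro) — missense.
Codon 4: CAA (Gln) → AAA (Lys) — missense.
Codon 5: CGC (Arg) → CGA (Arg) — synonymous.
Synonymous: 1 of 5.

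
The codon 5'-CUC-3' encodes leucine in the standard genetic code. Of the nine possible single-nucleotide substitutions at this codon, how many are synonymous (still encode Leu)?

Position 1: none → 0 synonymous.
Position 2: none → 0 synonymous.
Position 3: CUU, CUA, CUG → 3 synonymous.
Total: 0 + 0 + 3 = 3.

3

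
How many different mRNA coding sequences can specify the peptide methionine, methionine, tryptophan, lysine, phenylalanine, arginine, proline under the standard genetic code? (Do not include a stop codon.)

96

Met: 1 codon.
Met: 1 codon.
Trp: 1 codon.
Lys: 2 codons.
Phe: 2 codons.
Arg: 6 codons.
Pro: 4 codons.
1 × 1 × 1 × 2 × 2 × 6 × 4 = 96.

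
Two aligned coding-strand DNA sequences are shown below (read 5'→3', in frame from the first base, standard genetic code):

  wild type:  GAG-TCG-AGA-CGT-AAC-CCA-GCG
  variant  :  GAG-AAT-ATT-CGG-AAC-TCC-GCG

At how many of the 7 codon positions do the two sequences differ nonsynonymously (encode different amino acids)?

3

Codon 1: GAG Glu / GAG Glu — identical.
Codon 2: TCG Ser / AAT Asn — nonsynonymous.
Codon 3: AGA Arg / ATT Ile — nonsynonymous.
Codon 4: CGT Arg / CGG Arg — synonymous.
Codon 5: AAC Asn / AAC Asn — identical.
Codon 6: CCA Pro / TCC Ser — nonsynonymous.
Codon 7: GCG Ala / GCG Ala — identical.
Nonsynonymous differences: 3.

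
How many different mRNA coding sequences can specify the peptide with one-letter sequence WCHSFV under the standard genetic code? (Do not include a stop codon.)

192

Trp: 1 codon.
Cys: 2 codons.
His: 2 codons.
Ser: 6 codons.
Phe: 2 codons.
Val: 4 codons.
1 × 2 × 2 × 6 × 2 × 4 = 192.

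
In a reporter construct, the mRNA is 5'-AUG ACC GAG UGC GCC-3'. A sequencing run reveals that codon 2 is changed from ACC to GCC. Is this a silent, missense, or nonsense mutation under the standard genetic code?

Position 4 falls in codon 2: ACC → Thr.
After the substitution the codon is GCC → Ala.
Thr ≠ Ala, so this is a missense mutation.

missense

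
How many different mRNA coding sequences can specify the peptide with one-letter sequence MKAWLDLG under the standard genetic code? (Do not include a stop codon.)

2304

Met: 1 codon.
Lys: 2 codons.
Ala: 4 codons.
Trp: 1 codon.
Leu: 6 codons.
Asp: 2 codons.
Leu: 6 codons.
Gly: 4 codons.
1 × 2 × 4 × 1 × 6 × 2 × 6 × 4 = 2304.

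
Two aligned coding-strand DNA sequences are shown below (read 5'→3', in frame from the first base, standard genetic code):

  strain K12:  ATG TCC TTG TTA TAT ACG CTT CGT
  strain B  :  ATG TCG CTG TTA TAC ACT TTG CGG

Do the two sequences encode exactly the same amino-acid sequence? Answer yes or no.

yes

Codon 1: ATG Met / ATG Met — identical.
Codon 2: TCC Ser / TCG Ser — synonymous.
Codon 3: TTG Leu / CTG Leu — synonymous.
Codon 4: TTA Leu / TTA Leu — identical.
Codon 5: TAT Tyr / TAC Tyr — synonymous.
Codon 6: ACG Thr / ACT Thr — synonymous.
Codon 7: CTT Leu / TTG Leu — synonymous.
Codon 8: CGT Arg / CGG Arg — synonymous.
Nonsynonymous differences: 0 → same protein.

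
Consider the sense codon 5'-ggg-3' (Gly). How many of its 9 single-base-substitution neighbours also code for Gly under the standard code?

Position 1: none → 0 synonymous.
Position 2: none → 0 synonymous.
Position 3: GGU, GGC, GGA → 3 synonymous.
Total: 0 + 0 + 3 = 3.

3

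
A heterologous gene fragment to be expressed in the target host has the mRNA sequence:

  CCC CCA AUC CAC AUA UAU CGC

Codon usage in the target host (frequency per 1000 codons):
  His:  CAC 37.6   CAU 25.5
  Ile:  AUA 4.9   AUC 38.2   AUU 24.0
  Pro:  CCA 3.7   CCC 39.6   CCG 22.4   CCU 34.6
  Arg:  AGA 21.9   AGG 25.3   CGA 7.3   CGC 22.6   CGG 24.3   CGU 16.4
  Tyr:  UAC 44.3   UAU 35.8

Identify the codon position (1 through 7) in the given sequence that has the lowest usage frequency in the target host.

2

Codon 1 CCC (Pro): 39.6 per 1000.
Codon 2 CCA (Pro): 3.7 per 1000.
Codon 3 AUC (Ile): 38.2 per 1000.
Codon 4 CAC (His): 37.6 per 1000.
Codon 5 AUA (Ile): 4.9 per 1000.
Codon 6 UAU (Tyr): 35.8 per 1000.
Codon 7 CGC (Arg): 22.6 per 1000.
Lowest frequency is 3.7 at codon 2.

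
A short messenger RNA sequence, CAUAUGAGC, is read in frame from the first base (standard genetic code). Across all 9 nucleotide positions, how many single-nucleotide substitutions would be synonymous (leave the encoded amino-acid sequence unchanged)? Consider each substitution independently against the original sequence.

2

Codon 1 (CAU, His): 1 synonymous substitution.
Codon 2 (AUG, Met): 0 synonymous substitutions.
Codon 3 (AGC, Ser): 1 synonymous substitution.
Total: 1 + 0 + 1 = 2.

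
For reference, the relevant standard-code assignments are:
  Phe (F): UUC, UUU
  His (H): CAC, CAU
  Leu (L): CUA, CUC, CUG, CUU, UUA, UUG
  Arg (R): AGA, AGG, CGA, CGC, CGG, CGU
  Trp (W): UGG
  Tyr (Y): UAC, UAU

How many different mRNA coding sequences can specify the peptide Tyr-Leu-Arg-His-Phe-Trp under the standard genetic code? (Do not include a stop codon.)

288

Tyr: 2 codons.
Leu: 6 codons.
Arg: 6 codons.
His: 2 codons.
Phe: 2 codons.
Trp: 1 codon.
2 × 6 × 6 × 2 × 2 × 1 = 288.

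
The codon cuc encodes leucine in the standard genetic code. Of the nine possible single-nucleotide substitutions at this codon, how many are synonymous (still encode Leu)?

Position 1: none → 0 synonymous.
Position 2: none → 0 synonymous.
Position 3: CUU, CUA, CUG → 3 synonymous.
Total: 0 + 0 + 3 = 3.

3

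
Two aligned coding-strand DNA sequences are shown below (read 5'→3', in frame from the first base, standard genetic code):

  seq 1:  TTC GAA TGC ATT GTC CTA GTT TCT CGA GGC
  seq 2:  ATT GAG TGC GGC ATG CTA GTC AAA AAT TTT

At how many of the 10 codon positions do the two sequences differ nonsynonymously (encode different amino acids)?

6

Codon 1: TTC Phe / ATT Ile — nonsynonymous.
Codon 2: GAA Glu / GAG Glu — synonymous.
Codon 3: TGC Cys / TGC Cys — identical.
Codon 4: ATT Ile / GGC Gly — nonsynonymous.
Codon 5: GTC Val / ATG Met — nonsynonymous.
Codon 6: CTA Leu / CTA Leu — identical.
Codon 7: GTT Val / GTC Val — synonymous.
Codon 8: TCT Ser / AAA Lys — nonsynonymous.
Codon 9: CGA Arg / AAT Asn — nonsynonymous.
Codon 10: GGC Gly / TTT Phe — nonsynonymous.
Nonsynonymous differences: 6.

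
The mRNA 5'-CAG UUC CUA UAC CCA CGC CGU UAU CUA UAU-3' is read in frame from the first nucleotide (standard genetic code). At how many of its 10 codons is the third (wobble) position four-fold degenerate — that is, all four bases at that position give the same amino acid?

Codon 1 CAG (Gln): third position 2-fold.
Codon 2 UUC (Phe): third position 2-fold.
Codon 3 CUA (Leu): third position 4-fold.
Codon 4 UAC (Tyr): third position 2-fold.
Codon 5 CCA (Pro): third position 4-fold.
Codon 6 CGC (Arg): third position 4-fold.
Codon 7 CGU (Arg): third position 4-fold.
Codon 8 UAU (Tyr): third position 2-fold.
Codon 9 CUA (Leu): third position 4-fold.
Codon 10 UAU (Tyr): third position 2-fold.
Four-fold degenerate third positions: 5.

5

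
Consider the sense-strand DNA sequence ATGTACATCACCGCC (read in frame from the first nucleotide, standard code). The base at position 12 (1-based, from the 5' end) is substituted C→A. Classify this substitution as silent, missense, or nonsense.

Position 12 falls in codon 4: ACC → Thr.
After the substitution the codon is ACA → Thr.
Both encode Thr, so the change is synonymous.

silent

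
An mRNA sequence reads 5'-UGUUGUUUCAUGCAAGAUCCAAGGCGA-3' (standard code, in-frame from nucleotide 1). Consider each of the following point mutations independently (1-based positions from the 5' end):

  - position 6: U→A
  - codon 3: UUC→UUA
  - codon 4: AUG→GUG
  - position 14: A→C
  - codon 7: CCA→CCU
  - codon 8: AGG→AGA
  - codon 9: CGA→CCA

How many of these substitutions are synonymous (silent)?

Codon 2: UGU (Cys) → UGA (Stop) — nonsense.
Codon 3: UUC (Phe) → UUA (Leu) — missense.
Codon 4: AUG (Met) → GUG (Val) — missense.
Codon 5: CAA (Gln) → CCA (Pro) — missense.
Codon 7: CCA (Pro) → CCU (Pro) — synonymous.
Codon 8: AGG (Arg) → AGA (Arg) — synonymous.
Codon 9: CGA (Arg) → CCA (Pro) — missense.
Synonymous: 2 of 7.

2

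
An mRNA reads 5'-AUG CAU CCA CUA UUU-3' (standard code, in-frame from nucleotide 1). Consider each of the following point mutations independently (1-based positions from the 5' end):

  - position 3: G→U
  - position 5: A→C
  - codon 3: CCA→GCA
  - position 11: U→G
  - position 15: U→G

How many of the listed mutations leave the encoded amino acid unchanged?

0

Codon 1: AUG (Met) → AUU (Ile) — missense.
Codon 2: CAU (His) → CCU (Pro) — missense.
Codon 3: CCA (Pro) → GCA (Ala) — missense.
Codon 4: CUA (Leu) → CGA (Arg) — missense.
Codon 5: UUU (Phe) → UUG (Leu) — missense.
Synonymous: 0 of 5.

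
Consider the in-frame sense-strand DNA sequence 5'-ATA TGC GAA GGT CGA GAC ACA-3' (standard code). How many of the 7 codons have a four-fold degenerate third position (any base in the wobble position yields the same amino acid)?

Codon 1 ATA (Ile): third position 3-fold.
Codon 2 TGC (Cys): third position 2-fold.
Codon 3 GAA (Glu): third position 2-fold.
Codon 4 GGT (Gly): third position 4-fold.
Codon 5 CGA (Arg): third position 4-fold.
Codon 6 GAC (Asp): third position 2-fold.
Codon 7 ACA (Thr): third position 4-fold.
Four-fold degenerate third positions: 3.

3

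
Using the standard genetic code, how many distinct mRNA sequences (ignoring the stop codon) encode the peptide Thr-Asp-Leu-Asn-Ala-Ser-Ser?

13824

Thr: 4 codons.
Asp: 2 codons.
Leu: 6 codons.
Asn: 2 codons.
Ala: 4 codons.
Ser: 6 codons.
Ser: 6 codons.
4 × 2 × 6 × 2 × 4 × 6 × 6 = 13824.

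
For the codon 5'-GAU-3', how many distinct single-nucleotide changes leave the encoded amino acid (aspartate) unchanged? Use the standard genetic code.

1

Position 1: none → 0 synonymous.
Position 2: none → 0 synonymous.
Position 3: GAC → 1 synonymous.
Total: 0 + 0 + 1 = 1.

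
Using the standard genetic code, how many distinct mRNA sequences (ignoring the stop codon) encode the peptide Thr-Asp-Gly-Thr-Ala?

Thr: 4 codons.
Asp: 2 codons.
Gly: 4 codons.
Thr: 4 codons.
Ala: 4 codons.
4 × 2 × 4 × 4 × 4 = 512.

512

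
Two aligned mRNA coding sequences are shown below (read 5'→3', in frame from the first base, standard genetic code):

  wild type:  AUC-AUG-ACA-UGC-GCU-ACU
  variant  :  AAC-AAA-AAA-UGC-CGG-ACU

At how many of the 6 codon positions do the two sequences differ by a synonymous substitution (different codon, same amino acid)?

Codon 1: AUC Ile / AAC Asn — nonsynonymous.
Codon 2: AUG Met / AAA Lys — nonsynonymous.
Codon 3: ACA Thr / AAA Lys — nonsynonymous.
Codon 4: UGC Cys / UGC Cys — identical.
Codon 5: GCU Ala / CGG Arg — nonsynonymous.
Codon 6: ACU Thr / ACU Thr — identical.
Synonymous differences: 0.

0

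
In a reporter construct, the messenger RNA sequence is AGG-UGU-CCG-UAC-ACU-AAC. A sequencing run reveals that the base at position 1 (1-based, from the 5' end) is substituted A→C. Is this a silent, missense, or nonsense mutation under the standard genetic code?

Position 1 falls in codon 1: AGG → Arg.
After the substitution the codon is CGG → Arg.
Both encode Arg, so the change is synonymous.

silent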